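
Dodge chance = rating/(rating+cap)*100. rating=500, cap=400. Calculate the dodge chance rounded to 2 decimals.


dodge% = 500 / (500 + 400) * 100
= 500 / 900 * 100
= 0.555556 * 100
= 55.56%

55.56%


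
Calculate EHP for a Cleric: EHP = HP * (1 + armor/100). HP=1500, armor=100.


EHP = 1500 * (1 + 100/100)
= 1500 * (1 + 1.0)
= 1500 * 2.0
= 3000.0

3000.0 EHP


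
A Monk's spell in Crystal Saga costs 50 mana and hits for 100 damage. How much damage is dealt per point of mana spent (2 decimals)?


Efficiency = damage / mana
= 100 / 50
= 2.00

2.00 dmg/mana


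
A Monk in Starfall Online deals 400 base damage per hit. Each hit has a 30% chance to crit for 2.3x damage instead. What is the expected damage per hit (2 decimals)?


E[dmg] = base * (1 + crit_chance * (crit_mult - 1))
cc as decimal = 30/100 = 0.3
cm - 1 = 2.3 - 1 = 1.3
Bonus factor = 0.3 * 1.3 = 0.39
Total multiplier = 1 + 0.39 = 1.39
Expected damage = 400 * 1.39 = 556.00

556.00 damage


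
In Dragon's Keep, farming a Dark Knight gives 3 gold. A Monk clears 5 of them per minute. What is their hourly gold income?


Gold per minute = 3 * 5 = 15
Gold per hour = 15 * 60 = 900

900 gold/hour


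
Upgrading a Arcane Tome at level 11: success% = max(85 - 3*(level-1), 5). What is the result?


raw_rate = 85 - 3 * (11 - 1)
= 85 - 3 * 10
= 85 - 30
= 55
Apply floor: max(55, 5) = 55%

55%


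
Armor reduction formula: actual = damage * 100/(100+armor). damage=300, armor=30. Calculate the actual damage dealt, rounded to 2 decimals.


actual = 300 * 100 / (100 + 30)
= 300 * 100 / 130
= 30000 / 130
= 230.77

230.77 damage


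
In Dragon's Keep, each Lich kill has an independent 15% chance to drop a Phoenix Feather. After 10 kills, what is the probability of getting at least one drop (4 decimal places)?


P(at least one) = 1 - P(none) = 1 - (1-p)^n
p = 15/100 = 0.15
1 - p = 0.85
(1 - p)^10 = 0.85^10 = 0.196874
P(at least one) = 1 - 0.196874 = 0.8031

0.8031


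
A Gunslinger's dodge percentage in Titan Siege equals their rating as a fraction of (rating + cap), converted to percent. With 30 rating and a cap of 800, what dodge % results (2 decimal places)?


dodge% = 30 / (30 + 800) * 100
= 30 / 830 * 100
= 0.036145 * 100
= 3.61%

3.61%


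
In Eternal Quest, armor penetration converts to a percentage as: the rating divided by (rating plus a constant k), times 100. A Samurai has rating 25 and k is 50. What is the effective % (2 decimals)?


effective% = rating / (rating + k) * 100
= 25 / (25 + 50) * 100
= 25 / 75 * 100
= 0.333333 * 100
= 33.33%

33.33%


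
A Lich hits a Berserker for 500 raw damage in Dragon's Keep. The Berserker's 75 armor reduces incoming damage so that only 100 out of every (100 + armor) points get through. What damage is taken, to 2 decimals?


actual = 500 * 100 / (100 + 75)
= 500 * 100 / 175
= 50000 / 175
= 285.71

285.71 damage


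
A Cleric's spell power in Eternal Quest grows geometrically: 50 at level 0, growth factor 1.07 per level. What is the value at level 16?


value = base * growth^level
= 50 * 1.07^16
= 50 * 2.952164
= 147.61

147.61 spell power


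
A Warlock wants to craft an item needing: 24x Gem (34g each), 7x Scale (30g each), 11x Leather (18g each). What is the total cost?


Cost breakdown:
  Gem: 24 * 34 = 816
  Scale: 7 * 30 = 210
  Leather: 11 * 18 = 198
Total = 816 + 210 + 198 = 1224

1224 gold


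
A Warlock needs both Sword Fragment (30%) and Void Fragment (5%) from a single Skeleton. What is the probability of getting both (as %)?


For independent events, P(both) = P(A) * P(B)
= 30% * 5%
= 150 / 100 %
= 1.5%

1.5%


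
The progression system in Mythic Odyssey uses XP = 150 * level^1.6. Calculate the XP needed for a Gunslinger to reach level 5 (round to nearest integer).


XP = 150 * level^1.6
Substitute level = 5:
XP = 150 * 5^1.6
= 150 * 13.1326
= 1970

1970 XP


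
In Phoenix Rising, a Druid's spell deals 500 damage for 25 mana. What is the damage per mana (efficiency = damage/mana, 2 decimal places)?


Efficiency = damage / mana
= 500 / 25
= 20.00

20.00 dmg/mana


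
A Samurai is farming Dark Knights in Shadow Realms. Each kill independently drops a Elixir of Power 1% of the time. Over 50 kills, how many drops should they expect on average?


Expected drops = kills * (drop_rate / 100)
= 50 * (1 / 100)
= 50 * 0.01
= 0.5

0.5 drops


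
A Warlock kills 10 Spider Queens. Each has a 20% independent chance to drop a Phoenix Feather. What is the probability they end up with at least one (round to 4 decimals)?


P(at least one) = 1 - P(none) = 1 - (1-p)^n
p = 20/100 = 0.2
1 - p = 0.8
(1 - p)^10 = 0.8^10 = 0.107374
P(at least one) = 1 - 0.107374 = 0.8926

0.8926


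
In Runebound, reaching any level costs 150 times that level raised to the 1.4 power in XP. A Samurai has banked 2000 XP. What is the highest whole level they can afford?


XP = 150 * level^1.4, so level = (XP / 150)^(1/1.4)
= (2000 / 150)^(1/1.4)
= 13.3333^0.7143
= 6.361
Floor: level = 6

level 6


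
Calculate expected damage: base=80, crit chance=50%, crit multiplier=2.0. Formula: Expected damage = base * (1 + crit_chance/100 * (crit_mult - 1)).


E[dmg] = base * (1 + crit_chance * (crit_mult - 1))
cc as decimal = 50/100 = 0.5
cm - 1 = 2.0 - 1 = 1.0
Bonus factor = 0.5 * 1.0 = 0.5
Total multiplier = 1 + 0.5 = 1.5
Expected damage = 80 * 1.5 = 120.00

120.00 damage


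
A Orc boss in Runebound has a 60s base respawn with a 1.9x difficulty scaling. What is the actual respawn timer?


Respawn time = base * multiplier
= 60 * 1.9
= 114.0 seconds

114.0 seconds


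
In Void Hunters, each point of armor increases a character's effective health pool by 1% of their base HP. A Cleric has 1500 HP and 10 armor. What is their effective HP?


EHP = 1500 * (1 + 10/100)
= 1500 * (1 + 0.1)
= 1500 * 1.1
= 1650.0

1650.0 EHP


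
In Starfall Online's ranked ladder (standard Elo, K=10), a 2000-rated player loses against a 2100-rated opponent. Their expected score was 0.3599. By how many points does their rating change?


Elo update: delta = K * (S - Ea), where S = 0 (loses)
S - Ea = 0 - 0.3599 = -0.3599
Rating change = 10 * -0.3599
= -3.60

-3.60 rating points


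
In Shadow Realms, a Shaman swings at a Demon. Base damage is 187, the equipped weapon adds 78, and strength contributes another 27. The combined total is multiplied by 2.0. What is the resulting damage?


Sum base + weapon + str = 187 + 78 + 27 = 292
Multiply by 2.0:
292 * 2.0 = 584.0

584.0 damage


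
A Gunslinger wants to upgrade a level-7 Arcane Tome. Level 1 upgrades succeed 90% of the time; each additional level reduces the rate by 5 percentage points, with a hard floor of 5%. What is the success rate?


raw_rate = 90 - 5 * (7 - 1)
= 90 - 5 * 6
= 90 - 30
= 60
Apply floor: max(60, 5) = 60%

60%


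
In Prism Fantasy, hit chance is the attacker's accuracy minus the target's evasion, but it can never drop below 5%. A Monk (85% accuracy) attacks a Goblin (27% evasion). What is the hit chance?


accuracy - evasion = 85 - 27 = 58
Apply floor: max(58, 5) = 58
Hit chance = 58%

58%


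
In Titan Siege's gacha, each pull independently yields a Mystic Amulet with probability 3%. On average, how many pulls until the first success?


Expected pulls for a geometric distribution = 1/p = 100 / rate%
= 100 / 3
= 33.33

33.33 pulls


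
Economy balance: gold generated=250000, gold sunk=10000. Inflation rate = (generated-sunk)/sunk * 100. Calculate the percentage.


Net gold = 250000 - 10000 = 240000
Inflation rate = net / sunk * 100 = 240000 / 10000 * 100
= 24.0 * 100
= 2400.00%

2400.00%


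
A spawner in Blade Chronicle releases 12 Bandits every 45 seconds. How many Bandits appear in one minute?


Spawns per minute = count * (60 / interval)
= 12 * (60 / 45)
= 12 * 1.3333
= 16.0

16.0 per minute


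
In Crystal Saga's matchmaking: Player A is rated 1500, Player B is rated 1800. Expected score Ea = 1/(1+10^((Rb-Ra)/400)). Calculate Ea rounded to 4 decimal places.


Elo expected score: Ea = 1/(1 + 10^((Rb-Ra)/400))
Rb - Ra = 1800 - 1500 = 300
(Rb-Ra)/400 = 300/400 = 0.75
10^0.75 = 5.623413
Ea = 1/(1 + 5.623413) = 1/6.623413 = 0.1510

0.1510


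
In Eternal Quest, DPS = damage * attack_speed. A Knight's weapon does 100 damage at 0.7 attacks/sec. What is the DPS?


DPS = damage * attack_speed
= 100 * 0.7
= 70.0

70.0 DPS


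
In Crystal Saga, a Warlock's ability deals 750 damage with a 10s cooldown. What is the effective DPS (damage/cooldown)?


DPS = damage / cooldown
= 750 / 10
= 75.00

75.00 DPS


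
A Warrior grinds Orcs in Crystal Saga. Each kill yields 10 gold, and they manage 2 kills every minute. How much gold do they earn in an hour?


Gold per minute = 10 * 2 = 20
Gold per hour = 20 * 60 = 1200

1200 gold/hour


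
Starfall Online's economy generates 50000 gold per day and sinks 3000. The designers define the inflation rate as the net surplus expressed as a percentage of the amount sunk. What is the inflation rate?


Net gold = 50000 - 3000 = 47000
Inflation rate = net / sunk * 100 = 47000 / 3000 * 100
= 15.666667 * 100
= 1566.67%

1566.67%


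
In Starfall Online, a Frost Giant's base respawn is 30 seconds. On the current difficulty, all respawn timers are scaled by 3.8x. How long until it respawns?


Respawn time = base * multiplier
= 30 * 3.8
= 114.0 seconds

114.0 seconds


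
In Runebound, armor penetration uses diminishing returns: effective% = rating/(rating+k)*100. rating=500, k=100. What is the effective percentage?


effective% = rating / (rating + k) * 100
= 500 / (500 + 100) * 100
= 500 / 600 * 100
= 0.833333 * 100
= 83.33%

83.33%


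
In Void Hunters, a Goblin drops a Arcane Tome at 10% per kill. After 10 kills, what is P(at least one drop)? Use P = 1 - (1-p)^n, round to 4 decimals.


P(at least one) = 1 - P(none) = 1 - (1-p)^n
p = 10/100 = 0.1
1 - p = 0.9
(1 - p)^10 = 0.9^10 = 0.348678
P(at least one) = 1 - 0.348678 = 0.6513

0.6513


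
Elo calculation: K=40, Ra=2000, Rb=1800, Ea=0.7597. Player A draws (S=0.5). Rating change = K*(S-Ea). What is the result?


Elo update: delta = K * (S - Ea), where S = 0.5 (draws)
S - Ea = 0.5 - 0.7597 = -0.2597
Rating change = 40 * -0.2597
= -10.39

-10.39 rating points


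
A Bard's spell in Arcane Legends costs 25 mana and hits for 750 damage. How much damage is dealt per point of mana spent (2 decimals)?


Efficiency = damage / mana
= 750 / 25
= 30.00

30.00 dmg/mana


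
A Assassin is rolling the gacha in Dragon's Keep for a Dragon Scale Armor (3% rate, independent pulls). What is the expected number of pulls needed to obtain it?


Expected pulls for a geometric distribution = 1/p = 100 / rate%
= 100 / 3
= 33.33

33.33 pulls


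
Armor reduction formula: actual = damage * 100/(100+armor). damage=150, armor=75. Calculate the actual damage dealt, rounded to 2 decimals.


actual = 150 * 100 / (100 + 75)
= 150 * 100 / 175
= 15000 / 175
= 85.71

85.71 damage


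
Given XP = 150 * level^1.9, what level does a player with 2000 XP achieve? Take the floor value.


XP = 150 * level^1.9, so level = (XP / 150)^(1/1.9)
= (2000 / 150)^(1/1.9)
= 13.3333^0.5263
= 3.9091
Floor: level = 3

level 3


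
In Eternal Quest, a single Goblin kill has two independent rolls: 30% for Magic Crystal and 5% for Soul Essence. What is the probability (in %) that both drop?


For independent events, P(both) = P(A) * P(B)
= 30% * 5%
= 150 / 100 %
= 1.5%

1.5%


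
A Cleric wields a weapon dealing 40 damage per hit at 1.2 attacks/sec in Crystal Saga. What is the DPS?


DPS = damage * attack_speed
= 40 * 1.2
= 48.0

48.0 DPS


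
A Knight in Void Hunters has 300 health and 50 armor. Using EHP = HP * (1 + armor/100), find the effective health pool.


EHP = 300 * (1 + 50/100)
= 300 * (1 + 0.5)
= 300 * 1.5
= 450.0

450.0 EHP


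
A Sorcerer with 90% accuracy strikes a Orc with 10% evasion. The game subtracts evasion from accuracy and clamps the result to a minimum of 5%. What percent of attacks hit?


accuracy - evasion = 90 - 10 = 80
Apply floor: max(80, 5) = 80
Hit chance = 80%

80%


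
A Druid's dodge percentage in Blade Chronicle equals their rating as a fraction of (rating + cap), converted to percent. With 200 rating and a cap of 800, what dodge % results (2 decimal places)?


dodge% = 200 / (200 + 800) * 100
= 200 / 1000 * 100
= 0.2 * 100
= 20.00%

20.00%


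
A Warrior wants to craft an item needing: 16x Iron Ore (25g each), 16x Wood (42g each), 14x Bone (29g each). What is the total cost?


Cost breakdown:
  Iron Ore: 16 * 25 = 400
  Wood: 16 * 42 = 672
  Bone: 14 * 29 = 406
Total = 400 + 672 + 406 = 1478

1478 gold


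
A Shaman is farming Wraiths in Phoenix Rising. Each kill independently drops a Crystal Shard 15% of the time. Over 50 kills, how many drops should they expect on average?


Expected drops = kills * (drop_rate / 100)
= 50 * (15 / 100)
= 50 * 0.15
= 7.5

7.5 drops


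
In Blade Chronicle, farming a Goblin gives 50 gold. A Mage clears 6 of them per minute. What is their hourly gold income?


Gold per minute = 50 * 6 = 300
Gold per hour = 300 * 60 = 18000

18000 gold/hour


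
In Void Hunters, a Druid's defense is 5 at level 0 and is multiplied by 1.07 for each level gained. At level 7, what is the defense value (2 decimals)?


value = base * growth^level
= 5 * 1.07^7
= 5 * 1.605781
= 8.03

8.03 defense


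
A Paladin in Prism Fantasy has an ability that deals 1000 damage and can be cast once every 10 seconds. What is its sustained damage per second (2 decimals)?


DPS = damage / cooldown
= 1000 / 10
= 100.00

100.00 DPS


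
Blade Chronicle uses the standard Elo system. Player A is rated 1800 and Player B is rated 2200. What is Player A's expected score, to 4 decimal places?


Elo expected score: Ea = 1/(1 + 10^((Rb-Ra)/400))
Rb - Ra = 2200 - 1800 = 400
(Rb-Ra)/400 = 400/400 = 1.0
10^1.0 = 10.0
Ea = 1/(1 + 10.0) = 1/11.0 = 0.0909

0.0909


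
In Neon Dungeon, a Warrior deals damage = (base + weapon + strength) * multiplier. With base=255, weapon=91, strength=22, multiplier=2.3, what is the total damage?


Sum base + weapon + str = 255 + 91 + 22 = 368
Multiply by 2.3:
368 * 2.3 = 846.4

846.4 damage


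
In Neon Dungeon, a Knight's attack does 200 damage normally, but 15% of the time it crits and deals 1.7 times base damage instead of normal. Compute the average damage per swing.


E[dmg] = base * (1 + crit_chance * (crit_mult - 1))
cc as decimal = 15/100 = 0.15
cm - 1 = 1.7 - 1 = 0.7
Bonus factor = 0.15 * 0.7 = 0.105
Total multiplier = 1 + 0.105 = 1.105
Expected damage = 200 * 1.105 = 221.00

221.00 damage


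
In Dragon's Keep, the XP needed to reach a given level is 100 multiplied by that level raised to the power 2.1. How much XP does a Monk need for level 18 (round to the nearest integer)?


XP = 100 * level^2.1
Substitute level = 18:
XP = 100 * 18^2.1
= 100 * 432.5858
= 43259

43259 XP


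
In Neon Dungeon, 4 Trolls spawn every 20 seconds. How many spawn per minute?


Spawns per minute = count * (60 / interval)
= 4 * (60 / 20)
= 4 * 3.0
= 12.0

12.0 per minute


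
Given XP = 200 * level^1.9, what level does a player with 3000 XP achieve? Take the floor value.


XP = 200 * level^1.9, so level = (XP / 200)^(1/1.9)
= (3000 / 200)^(1/1.9)
= 15.0^0.5263
= 4.1591
Floor: level = 4

level 4


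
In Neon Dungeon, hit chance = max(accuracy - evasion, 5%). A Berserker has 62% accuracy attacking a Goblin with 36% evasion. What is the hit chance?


accuracy - evasion = 62 - 36 = 26
Apply floor: max(26, 5) = 26
Hit chance = 26%

26%


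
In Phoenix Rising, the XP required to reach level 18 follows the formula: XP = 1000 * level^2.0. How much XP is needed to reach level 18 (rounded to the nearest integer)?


XP = 1000 * level^2.0
Substitute level = 18:
XP = 1000 * 18^2.0
= 1000 * 324.0
= 324000

324000 XP


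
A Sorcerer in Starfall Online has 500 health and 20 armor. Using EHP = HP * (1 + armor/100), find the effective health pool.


EHP = 500 * (1 + 20/100)
= 500 * (1 + 0.2)
= 500 * 1.2
= 600.0

600.0 EHP


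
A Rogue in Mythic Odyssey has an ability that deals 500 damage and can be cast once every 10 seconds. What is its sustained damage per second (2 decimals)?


DPS = damage / cooldown
= 500 / 10
= 50.00

50.00 DPS


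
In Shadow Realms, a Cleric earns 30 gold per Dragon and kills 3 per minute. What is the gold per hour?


Gold per minute = 30 * 3 = 90
Gold per hour = 90 * 60 = 5400

5400 gold/hour


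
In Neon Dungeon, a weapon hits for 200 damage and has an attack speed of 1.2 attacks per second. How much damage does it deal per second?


DPS = damage * attack_speed
= 200 * 1.2
= 240.0

240.0 DPS


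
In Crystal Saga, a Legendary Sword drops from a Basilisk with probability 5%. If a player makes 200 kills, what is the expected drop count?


Expected drops = kills * (drop_rate / 100)
= 200 * (5 / 100)
= 200 * 0.05
= 10.0

10.0 drops


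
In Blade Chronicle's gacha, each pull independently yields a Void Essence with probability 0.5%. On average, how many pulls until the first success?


Expected pulls for a geometric distribution = 1/p = 100 / rate%
= 100 / 0.5
= 200.0

200.0 pulls


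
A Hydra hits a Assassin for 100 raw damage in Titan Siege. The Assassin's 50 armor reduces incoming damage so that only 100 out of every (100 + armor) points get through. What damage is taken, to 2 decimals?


actual = 100 * 100 / (100 + 50)
= 100 * 100 / 150
= 10000 / 150
= 66.67

66.67 damage


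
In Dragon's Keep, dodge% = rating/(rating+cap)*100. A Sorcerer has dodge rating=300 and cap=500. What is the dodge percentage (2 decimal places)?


dodge% = 300 / (300 + 500) * 100
= 300 / 800 * 100
= 0.375 * 100
= 37.50%

37.50%


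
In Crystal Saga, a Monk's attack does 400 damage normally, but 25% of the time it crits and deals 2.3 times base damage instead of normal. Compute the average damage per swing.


E[dmg] = base * (1 + crit_chance * (crit_mult - 1))
cc as decimal = 25/100 = 0.25
cm - 1 = 2.3 - 1 = 1.3
Bonus factor = 0.25 * 1.3 = 0.325
Total multiplier = 1 + 0.325 = 1.325
Expected damage = 400 * 1.325 = 530.00

530.00 damage


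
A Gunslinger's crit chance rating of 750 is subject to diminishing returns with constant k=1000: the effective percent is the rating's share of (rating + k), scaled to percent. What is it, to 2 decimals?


effective% = rating / (rating + k) * 100
= 750 / (750 + 1000) * 100
= 750 / 1750 * 100
= 0.428571 * 100
= 42.86%

42.86%


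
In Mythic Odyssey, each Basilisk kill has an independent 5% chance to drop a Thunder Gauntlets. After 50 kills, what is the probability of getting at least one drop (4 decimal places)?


P(at least one) = 1 - P(none) = 1 - (1-p)^n
p = 5/100 = 0.05
1 - p = 0.95
(1 - p)^50 = 0.95^50 = 0.076945
P(at least one) = 1 - 0.076945 = 0.9231

0.9231


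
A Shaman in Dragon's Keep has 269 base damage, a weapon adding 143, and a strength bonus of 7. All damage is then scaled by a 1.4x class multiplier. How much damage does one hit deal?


Sum base + weapon + str = 269 + 143 + 7 = 419
Multiply by 1.4:
419 * 1.4 = 586.6

586.6 damage


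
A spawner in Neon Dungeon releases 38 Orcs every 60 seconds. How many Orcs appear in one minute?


Spawns per minute = count * (60 / interval)
= 38 * (60 / 60)
= 38 * 1.0
= 38.0

38.0 per minute


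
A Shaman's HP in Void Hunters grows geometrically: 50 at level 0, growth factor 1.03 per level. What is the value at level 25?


value = base * growth^level
= 50 * 1.03^25
= 50 * 2.093778
= 104.69

104.69 HP


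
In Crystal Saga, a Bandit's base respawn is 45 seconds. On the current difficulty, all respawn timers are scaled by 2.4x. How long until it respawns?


Respawn time = base * multiplier
= 45 * 2.4
= 108.0 seconds

108.0 seconds


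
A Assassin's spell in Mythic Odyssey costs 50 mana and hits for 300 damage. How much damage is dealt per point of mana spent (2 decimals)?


Efficiency = damage / mana
= 300 / 50
= 6.00

6.00 dmg/mana


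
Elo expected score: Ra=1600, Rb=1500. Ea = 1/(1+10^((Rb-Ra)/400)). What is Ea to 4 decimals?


Elo expected score: Ea = 1/(1 + 10^((Rb-Ra)/400))
Rb - Ra = 1500 - 1600 = -100
(Rb-Ra)/400 = -100/400 = -0.25
10^-0.25 = 0.562341
Ea = 1/(1 + 0.562341) = 1/1.562341 = 0.6401

0.6401


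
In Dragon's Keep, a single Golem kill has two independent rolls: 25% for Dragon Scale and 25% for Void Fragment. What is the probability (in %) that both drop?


For independent events, P(both) = P(A) * P(B)
= 25% * 25%
= 625 / 100 %
= 6.25%

6.25%


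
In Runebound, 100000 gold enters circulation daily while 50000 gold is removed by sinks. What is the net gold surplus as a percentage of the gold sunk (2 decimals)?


Net gold = 100000 - 50000 = 50000
Inflation rate = net / sunk * 100 = 50000 / 50000 * 100
= 1.0 * 100
= 100.00%

100.00%


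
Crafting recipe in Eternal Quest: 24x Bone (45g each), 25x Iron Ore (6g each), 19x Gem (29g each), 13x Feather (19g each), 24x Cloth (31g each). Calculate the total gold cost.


Cost breakdown:
  Bone: 24 * 45 = 1080
  Iron Ore: 25 * 6 = 150
  Gem: 19 * 29 = 551
  Feather: 13 * 19 = 247
  Cloth: 24 * 31 = 744
Total = 1080 + 150 + 551 + 247 + 744 = 2772

2772 gold


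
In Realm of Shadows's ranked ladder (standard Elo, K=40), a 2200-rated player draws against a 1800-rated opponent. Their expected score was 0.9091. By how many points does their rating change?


Elo update: delta = K * (S - Ea), where S = 0.5 (draws)
S - Ea = 0.5 - 0.9091 = -0.4091
Rating change = 40 * -0.4091
= -16.36

-16.36 rating points


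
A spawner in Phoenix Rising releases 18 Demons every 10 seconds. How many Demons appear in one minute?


Spawns per minute = count * (60 / interval)
= 18 * (60 / 10)
= 18 * 6.0
= 108.0

108.0 per minute


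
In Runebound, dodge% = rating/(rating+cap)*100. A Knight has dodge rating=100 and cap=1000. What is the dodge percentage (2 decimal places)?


dodge% = 100 / (100 + 1000) * 100
= 100 / 1100 * 100
= 0.090909 * 100
= 9.09%

9.09%


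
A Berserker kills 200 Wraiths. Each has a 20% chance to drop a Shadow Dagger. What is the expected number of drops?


Expected drops = kills * (drop_rate / 100)
= 200 * (20 / 100)
= 200 * 0.2
= 40.0

40.0 drops


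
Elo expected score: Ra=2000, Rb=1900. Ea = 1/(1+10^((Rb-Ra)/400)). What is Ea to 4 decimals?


Elo expected score: Ea = 1/(1 + 10^((Rb-Ra)/400))
Rb - Ra = 1900 - 2000 = -100
(Rb-Ra)/400 = -100/400 = -0.25
10^-0.25 = 0.562341
Ea = 1/(1 + 0.562341) = 1/1.562341 = 0.6401

0.6401


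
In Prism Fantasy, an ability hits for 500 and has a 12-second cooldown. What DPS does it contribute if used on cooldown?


DPS = damage / cooldown
= 500 / 12
= 41.67

41.67 DPS


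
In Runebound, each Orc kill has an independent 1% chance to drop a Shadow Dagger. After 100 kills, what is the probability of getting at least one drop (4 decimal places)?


P(at least one) = 1 - P(none) = 1 - (1-p)^n
p = 1/100 = 0.01
1 - p = 0.99
(1 - p)^100 = 0.99^100 = 0.366032
P(at least one) = 1 - 0.366032 = 0.6340

0.6340


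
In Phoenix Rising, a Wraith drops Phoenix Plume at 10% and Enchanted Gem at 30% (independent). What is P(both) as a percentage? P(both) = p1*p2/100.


For independent events, P(both) = P(A) * P(B)
= 10% * 30%
= 300 / 100 %
= 3.0%

3.0%


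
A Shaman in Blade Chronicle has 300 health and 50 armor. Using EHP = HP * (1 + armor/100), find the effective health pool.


EHP = 300 * (1 + 50/100)
= 300 * (1 + 0.5)
= 300 * 1.5
= 450.0

450.0 EHP


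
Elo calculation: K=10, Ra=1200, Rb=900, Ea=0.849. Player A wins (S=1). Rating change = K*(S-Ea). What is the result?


Elo update: delta = K * (S - Ea), where S = 1 (wins)
S - Ea = 1 - 0.849 = 0.151
Rating change = 10 * 0.151
= 1.51

1.51 rating points


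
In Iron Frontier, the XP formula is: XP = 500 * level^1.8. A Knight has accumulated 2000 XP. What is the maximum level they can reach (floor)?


XP = 500 * level^1.8, so level = (XP / 500)^(1/1.8)
= (2000 / 500)^(1/1.8)
= 4.0^0.5556
= 2.1601
Floor: level = 2

level 2


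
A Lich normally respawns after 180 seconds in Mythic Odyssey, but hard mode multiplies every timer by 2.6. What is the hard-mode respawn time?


Respawn time = base * multiplier
= 180 * 2.6
= 468.0 seconds

468.0 seconds


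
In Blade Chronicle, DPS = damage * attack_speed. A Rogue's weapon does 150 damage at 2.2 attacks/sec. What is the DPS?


DPS = damage * attack_speed
= 150 * 2.2
= 330.0

330.0 DPS


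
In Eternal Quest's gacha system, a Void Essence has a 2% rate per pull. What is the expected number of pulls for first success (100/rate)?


Expected pulls for a geometric distribution = 1/p = 100 / rate%
= 100 / 2
= 50.0

50.0 pulls


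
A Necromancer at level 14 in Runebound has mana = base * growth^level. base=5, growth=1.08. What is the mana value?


value = base * growth^level
= 5 * 1.08^14
= 5 * 2.937194
= 14.69

14.69 mana


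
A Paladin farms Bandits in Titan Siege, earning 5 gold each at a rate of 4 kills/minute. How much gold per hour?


Gold per minute = 5 * 4 = 20
Gold per hour = 20 * 60 = 1200

1200 gold/hour


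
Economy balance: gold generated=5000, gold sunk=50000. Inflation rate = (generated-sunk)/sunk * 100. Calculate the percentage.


Net gold = 5000 - 50000 = -45000
Inflation rate = net / sunk * 100 = -45000 / 50000 * 100
= -0.9 * 100
= -90.00%

-90.00%


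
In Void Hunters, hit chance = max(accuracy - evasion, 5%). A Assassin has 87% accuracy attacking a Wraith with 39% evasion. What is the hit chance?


accuracy - evasion = 87 - 39 = 48
Apply floor: max(48, 5) = 48
Hit chance = 48%

48%


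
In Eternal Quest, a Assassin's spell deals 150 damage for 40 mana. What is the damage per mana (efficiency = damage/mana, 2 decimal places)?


Efficiency = damage / mana
= 150 / 40
= 3.75

3.75 dmg/mana


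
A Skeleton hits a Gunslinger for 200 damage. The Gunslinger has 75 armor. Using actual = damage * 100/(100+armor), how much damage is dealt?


actual = 200 * 100 / (100 + 75)
= 200 * 100 / 175
= 20000 / 175
= 114.29

114.29 damage


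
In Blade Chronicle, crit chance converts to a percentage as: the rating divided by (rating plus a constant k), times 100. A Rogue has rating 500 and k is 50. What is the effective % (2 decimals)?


effective% = rating / (rating + k) * 100
= 500 / (500 + 50) * 100
= 500 / 550 * 100
= 0.909091 * 100
= 90.91%

90.91%


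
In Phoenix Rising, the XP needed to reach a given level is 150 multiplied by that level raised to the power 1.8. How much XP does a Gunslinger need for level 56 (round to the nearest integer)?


XP = 150 * level^1.8
Substitute level = 56:
XP = 150 * 56^1.8
= 150 * 1401.9691
= 210295

210295 XP


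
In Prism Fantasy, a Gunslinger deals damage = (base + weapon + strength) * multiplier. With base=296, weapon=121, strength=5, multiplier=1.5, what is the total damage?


Sum base + weapon + str = 296 + 121 + 5 = 422
Multiply by 1.5:
422 * 1.5 = 633.0

633.0 damage


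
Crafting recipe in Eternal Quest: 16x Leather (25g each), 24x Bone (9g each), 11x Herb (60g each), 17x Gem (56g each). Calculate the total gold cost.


Cost breakdown:
  Leather: 16 * 25 = 400
  Bone: 24 * 9 = 216
  Herb: 11 * 60 = 660
  Gem: 17 * 56 = 952
Total = 400 + 216 + 660 + 952 = 2228

2228 gold


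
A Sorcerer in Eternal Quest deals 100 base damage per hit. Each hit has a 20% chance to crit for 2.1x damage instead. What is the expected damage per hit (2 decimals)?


E[dmg] = base * (1 + crit_chance * (crit_mult - 1))
cc as decimal = 20/100 = 0.2
cm - 1 = 2.1 - 1 = 1.1
Bonus factor = 0.2 * 1.1 = 0.22
Total multiplier = 1 + 0.22 = 1.22
Expected damage = 100 * 1.22 = 122.00

122.00 damage


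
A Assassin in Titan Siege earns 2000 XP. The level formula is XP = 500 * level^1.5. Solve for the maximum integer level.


XP = 500 * level^1.5, so level = (XP / 500)^(1/1.5)
= (2000 / 500)^(1/1.5)
= 4.0^0.6667
= 2.5198
Floor: level = 2

level 2


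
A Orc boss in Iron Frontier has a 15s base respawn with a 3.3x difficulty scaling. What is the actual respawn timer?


Respawn time = base * multiplier
= 15 * 3.3
= 49.5 seconds

49.5 seconds


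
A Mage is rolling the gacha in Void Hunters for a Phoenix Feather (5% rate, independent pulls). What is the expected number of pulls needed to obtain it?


Expected pulls for a geometric distribution = 1/p = 100 / rate%
= 100 / 5
= 20.0

20.0 pulls


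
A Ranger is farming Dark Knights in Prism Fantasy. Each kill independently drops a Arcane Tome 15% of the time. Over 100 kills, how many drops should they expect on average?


Expected drops = kills * (drop_rate / 100)
= 100 * (15 / 100)
= 100 * 0.15
= 15.0

15.0 drops


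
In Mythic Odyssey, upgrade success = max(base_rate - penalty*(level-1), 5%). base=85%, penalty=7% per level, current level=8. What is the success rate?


raw_rate = 85 - 7 * (8 - 1)
= 85 - 7 * 7
= 85 - 49
= 36
Apply floor: max(36, 5) = 36%

36%


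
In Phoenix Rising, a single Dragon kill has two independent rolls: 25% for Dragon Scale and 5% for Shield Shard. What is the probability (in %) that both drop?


For independent events, P(both) = P(A) * P(B)
= 25% * 5%
= 125 / 100 %
= 1.25%

1.25%


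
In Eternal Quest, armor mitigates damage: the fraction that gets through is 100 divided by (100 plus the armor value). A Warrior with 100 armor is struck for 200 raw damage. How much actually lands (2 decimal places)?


actual = 200 * 100 / (100 + 100)
= 200 * 100 / 200
= 20000 / 200
= 100.00

100.00 damage


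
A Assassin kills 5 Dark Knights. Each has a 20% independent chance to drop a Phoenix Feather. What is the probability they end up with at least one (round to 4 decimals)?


P(at least one) = 1 - P(none) = 1 - (1-p)^n
p = 20/100 = 0.2
1 - p = 0.8
(1 - p)^5 = 0.8^5 = 0.327680
P(at least one) = 1 - 0.327680 = 0.6723

0.6723


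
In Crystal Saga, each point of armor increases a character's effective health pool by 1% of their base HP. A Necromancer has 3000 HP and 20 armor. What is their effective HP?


EHP = 3000 * (1 + 20/100)
= 3000 * (1 + 0.2)
= 3000 * 1.2
= 3600.0

3600.0 EHP


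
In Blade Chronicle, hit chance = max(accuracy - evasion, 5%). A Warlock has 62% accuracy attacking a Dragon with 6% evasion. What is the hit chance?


accuracy - evasion = 62 - 6 = 56
Apply floor: max(56, 5) = 56
Hit chance = 56%

56%


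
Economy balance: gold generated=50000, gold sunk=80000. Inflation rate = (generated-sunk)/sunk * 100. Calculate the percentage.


Net gold = 50000 - 80000 = -30000
Inflation rate = net / sunk * 100 = -30000 / 80000 * 100
= -0.375 * 100
= -37.50%

-37.50%


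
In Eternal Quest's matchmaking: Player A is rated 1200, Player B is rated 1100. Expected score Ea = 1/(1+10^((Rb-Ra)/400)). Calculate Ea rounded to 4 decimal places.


Elo expected score: Ea = 1/(1 + 10^((Rb-Ra)/400))
Rb - Ra = 1100 - 1200 = -100
(Rb-Ra)/400 = -100/400 = -0.25
10^-0.25 = 0.562341
Ea = 1/(1 + 0.562341) = 1/1.562341 = 0.6401

0.6401


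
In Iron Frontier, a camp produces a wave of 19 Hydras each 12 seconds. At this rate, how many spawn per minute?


Spawns per minute = count * (60 / interval)
= 19 * (60 / 12)
= 19 * 5.0
= 95.0

95.0 per minute


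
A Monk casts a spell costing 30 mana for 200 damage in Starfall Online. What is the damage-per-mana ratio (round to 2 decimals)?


Efficiency = damage / mana
= 200 / 30
= 6.67

6.67 dmg/mana


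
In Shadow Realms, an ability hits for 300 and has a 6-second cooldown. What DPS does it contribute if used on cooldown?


DPS = damage / cooldown
= 300 / 6
= 50.00

50.00 DPS


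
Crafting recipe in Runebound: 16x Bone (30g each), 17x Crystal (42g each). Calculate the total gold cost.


Cost breakdown:
  Bone: 16 * 30 = 480
  Crystal: 17 * 42 = 714
Total = 480 + 714 = 1194

1194 gold


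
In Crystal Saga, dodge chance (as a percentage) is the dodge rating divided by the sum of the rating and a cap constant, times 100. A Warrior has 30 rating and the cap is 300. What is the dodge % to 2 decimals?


dodge% = 30 / (30 + 300) * 100
= 30 / 330 * 100
= 0.090909 * 100
= 9.09%

9.09%


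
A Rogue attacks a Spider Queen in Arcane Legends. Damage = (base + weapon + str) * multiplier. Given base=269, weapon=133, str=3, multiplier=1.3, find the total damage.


Sum base + weapon + str = 269 + 133 + 3 = 405
Multiply by 1.3:
405 * 1.3 = 526.5

526.5 damage


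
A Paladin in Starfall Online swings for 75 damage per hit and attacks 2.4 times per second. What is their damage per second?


DPS = damage * attack_speed
= 75 * 2.4
= 180.0

180.0 DPS


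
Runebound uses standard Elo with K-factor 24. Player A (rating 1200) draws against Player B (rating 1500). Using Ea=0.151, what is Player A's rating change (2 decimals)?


Elo update: delta = K * (S - Ea), where S = 0.5 (draws)
S - Ea = 0.5 - 0.151 = 0.349
Rating change = 24 * 0.349
= 8.38

8.38 rating points


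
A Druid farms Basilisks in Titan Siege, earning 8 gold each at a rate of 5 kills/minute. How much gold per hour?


Gold per minute = 8 * 5 = 40
Gold per hour = 40 * 60 = 2400

2400 gold/hour


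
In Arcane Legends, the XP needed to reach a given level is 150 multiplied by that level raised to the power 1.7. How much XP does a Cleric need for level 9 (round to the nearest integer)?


XP = 150 * level^1.7
Substitute level = 9:
XP = 150 * 9^1.7
= 150 * 41.8998
= 6285

6285 XP


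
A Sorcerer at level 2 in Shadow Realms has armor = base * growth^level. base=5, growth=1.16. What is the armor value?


value = base * growth^level
= 5 * 1.16^2
= 5 * 1.3456
= 6.73

6.73 armor


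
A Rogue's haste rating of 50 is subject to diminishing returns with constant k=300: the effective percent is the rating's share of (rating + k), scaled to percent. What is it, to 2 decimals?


effective% = rating / (rating + k) * 100
= 50 / (50 + 300) * 100
= 50 / 350 * 100
= 0.142857 * 100
= 14.29%

14.29%


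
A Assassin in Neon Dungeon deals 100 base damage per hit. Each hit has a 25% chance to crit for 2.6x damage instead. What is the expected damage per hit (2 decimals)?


E[dmg] = base * (1 + crit_chance * (crit_mult - 1))
cc as decimal = 25/100 = 0.25
cm - 1 = 2.6 - 1 = 1.6
Bonus factor = 0.25 * 1.6 = 0.4
Total multiplier = 1 + 0.4 = 1.4
Expected damage = 100 * 1.4 = 140.00

140.00 damage


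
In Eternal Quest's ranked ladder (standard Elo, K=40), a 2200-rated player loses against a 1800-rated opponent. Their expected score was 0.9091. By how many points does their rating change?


Elo update: delta = K * (S - Ea), where S = 0 (loses)
S - Ea = 0 - 0.9091 = -0.9091
Rating change = 40 * -0.9091
= -36.36

-36.36 rating points


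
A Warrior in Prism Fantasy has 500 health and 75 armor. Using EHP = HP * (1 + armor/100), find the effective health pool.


EHP = 500 * (1 + 75/100)
= 500 * (1 + 0.75)
= 500 * 1.75
= 875.0

875.0 EHP


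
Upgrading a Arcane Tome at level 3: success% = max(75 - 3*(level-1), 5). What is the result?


raw_rate = 75 - 3 * (3 - 1)
= 75 - 3 * 2
= 75 - 6
= 69
Apply floor: max(69, 5) = 69%

69%


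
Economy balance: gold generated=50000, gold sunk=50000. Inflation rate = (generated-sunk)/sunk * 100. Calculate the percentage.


Net gold = 50000 - 50000 = 0
Inflation rate = net / sunk * 100 = 0 / 50000 * 100
= 0.0 * 100
= 0.00%

0.00%


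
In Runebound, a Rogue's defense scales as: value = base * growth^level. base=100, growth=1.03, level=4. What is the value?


value = base * growth^level
= 100 * 1.03^4
= 100 * 1.125509
= 112.55

112.55 defense


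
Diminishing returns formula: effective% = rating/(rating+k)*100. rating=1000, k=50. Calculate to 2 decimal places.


effective% = rating / (rating + k) * 100
= 1000 / (1000 + 50) * 100
= 1000 / 1050 * 100
= 0.952381 * 100
= 95.24%

95.24%


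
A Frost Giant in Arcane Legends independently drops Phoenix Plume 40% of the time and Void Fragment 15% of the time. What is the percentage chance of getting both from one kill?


For independent events, P(both) = P(A) * P(B)
= 40% * 15%
= 600 / 100 %
= 6.0%

6.0%


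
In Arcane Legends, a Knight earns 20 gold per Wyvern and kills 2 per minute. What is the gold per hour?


Gold per minute = 20 * 2 = 40
Gold per hour = 40 * 60 = 2400

2400 gold/hour


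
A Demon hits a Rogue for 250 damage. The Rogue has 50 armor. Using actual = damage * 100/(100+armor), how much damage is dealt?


actual = 250 * 100 / (100 + 50)
= 250 * 100 / 150
= 25000 / 150
= 166.67

166.67 damage


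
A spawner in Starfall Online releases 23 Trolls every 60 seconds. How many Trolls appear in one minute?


Spawns per minute = count * (60 / interval)
= 23 * (60 / 60)
= 23 * 1.0
= 23.0

23.0 per minute


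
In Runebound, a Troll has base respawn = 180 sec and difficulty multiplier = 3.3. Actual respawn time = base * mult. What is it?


Respawn time = base * multiplier
= 180 * 3.3
= 594.0 seconds

594.0 seconds


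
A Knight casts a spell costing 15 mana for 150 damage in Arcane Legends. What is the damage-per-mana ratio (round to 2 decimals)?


Efficiency = damage / mana
= 150 / 15
= 10.00

10.00 dmg/mana


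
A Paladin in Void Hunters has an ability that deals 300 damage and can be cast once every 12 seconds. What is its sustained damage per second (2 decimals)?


DPS = damage / cooldown
= 300 / 12
= 25.00

25.00 DPS


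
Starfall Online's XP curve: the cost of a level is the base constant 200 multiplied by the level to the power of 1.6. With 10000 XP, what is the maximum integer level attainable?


XP = 200 * level^1.6, so level = (XP / 200)^(1/1.6)
= (10000 / 200)^(1/1.6)
= 50.0^0.625
= 11.5307
Floor: level = 11

level 11


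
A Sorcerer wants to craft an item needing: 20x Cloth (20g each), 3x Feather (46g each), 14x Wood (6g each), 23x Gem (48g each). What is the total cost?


Cost breakdown:
  Cloth: 20 * 20 = 400
  Feather: 3 * 46 = 138
  Wood: 14 * 6 = 84
  Gem: 23 * 48 = 1104
Total = 400 + 138 + 84 + 1104 = 1726

1726 gold


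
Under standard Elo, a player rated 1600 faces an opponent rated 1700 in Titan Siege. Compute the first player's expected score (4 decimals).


Elo expected score: Ea = 1/(1 + 10^((Rb-Ra)/400))
Rb - Ra = 1700 - 1600 = 100
(Rb-Ra)/400 = 100/400 = 0.25
10^0.25 = 1.778279
Ea = 1/(1 + 1.778279) = 1/2.778279 = 0.3599

0.3599


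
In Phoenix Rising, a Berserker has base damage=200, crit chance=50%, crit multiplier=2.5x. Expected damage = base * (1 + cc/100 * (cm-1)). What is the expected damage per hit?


E[dmg] = base * (1 + crit_chance * (crit_mult - 1))
cc as decimal = 50/100 = 0.5
cm - 1 = 2.5 - 1 = 1.5
Bonus factor = 0.5 * 1.5 = 0.75
Total multiplier = 1 + 0.75 = 1.75
Expected damage = 200 * 1.75 = 350.00

350.00 damage


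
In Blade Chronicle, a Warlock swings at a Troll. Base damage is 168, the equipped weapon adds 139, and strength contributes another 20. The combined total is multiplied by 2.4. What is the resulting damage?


Sum base + weapon + str = 168 + 139 + 20 = 327
Multiply by 2.4:
327 * 2.4 = 784.8

784.8 damage


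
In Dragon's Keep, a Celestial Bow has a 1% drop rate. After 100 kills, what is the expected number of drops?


Expected drops = kills * (drop_rate / 100)
= 100 * (1 / 100)
= 100 * 0.01
= 1.0

1.0 drops


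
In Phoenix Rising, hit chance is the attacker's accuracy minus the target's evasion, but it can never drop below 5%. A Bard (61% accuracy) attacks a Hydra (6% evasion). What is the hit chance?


accuracy - evasion = 61 - 6 = 55
Apply floor: max(55, 5) = 55
Hit chance = 55%

55%


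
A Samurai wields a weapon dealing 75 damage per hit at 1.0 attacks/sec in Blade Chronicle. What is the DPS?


DPS = damage * attack_speed
= 75 * 1.0
= 75.0

75.0 DPS
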